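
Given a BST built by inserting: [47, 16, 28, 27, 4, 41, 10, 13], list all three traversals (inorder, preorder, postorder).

Tree insertion order: [47, 16, 28, 27, 4, 41, 10, 13]
Tree (level-order array): [47, 16, None, 4, 28, None, 10, 27, 41, None, 13]
Inorder (L, root, R): [4, 10, 13, 16, 27, 28, 41, 47]
Preorder (root, L, R): [47, 16, 4, 10, 13, 28, 27, 41]
Postorder (L, R, root): [13, 10, 4, 27, 41, 28, 16, 47]


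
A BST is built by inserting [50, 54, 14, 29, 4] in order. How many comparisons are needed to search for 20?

Search path for 20: 50 -> 14 -> 29
Found: False
Comparisons: 3


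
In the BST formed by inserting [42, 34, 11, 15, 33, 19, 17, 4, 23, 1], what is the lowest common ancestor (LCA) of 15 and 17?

Tree insertion order: [42, 34, 11, 15, 33, 19, 17, 4, 23, 1]
Tree (level-order array): [42, 34, None, 11, None, 4, 15, 1, None, None, 33, None, None, 19, None, 17, 23]
In a BST, the LCA of p=15, q=17 is the first node v on the
root-to-leaf path with p <= v <= q (go left if both < v, right if both > v).
Walk from root:
  at 42: both 15 and 17 < 42, go left
  at 34: both 15 and 17 < 34, go left
  at 11: both 15 and 17 > 11, go right
  at 15: 15 <= 15 <= 17, this is the LCA
LCA = 15


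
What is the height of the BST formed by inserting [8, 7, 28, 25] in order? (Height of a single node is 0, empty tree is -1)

Insertion order: [8, 7, 28, 25]
Tree (level-order array): [8, 7, 28, None, None, 25]
Compute height bottom-up (empty subtree = -1):
  height(7) = 1 + max(-1, -1) = 0
  height(25) = 1 + max(-1, -1) = 0
  height(28) = 1 + max(0, -1) = 1
  height(8) = 1 + max(0, 1) = 2
Height = 2


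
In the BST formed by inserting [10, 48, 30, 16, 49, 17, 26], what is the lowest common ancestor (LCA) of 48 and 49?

Tree insertion order: [10, 48, 30, 16, 49, 17, 26]
Tree (level-order array): [10, None, 48, 30, 49, 16, None, None, None, None, 17, None, 26]
In a BST, the LCA of p=48, q=49 is the first node v on the
root-to-leaf path with p <= v <= q (go left if both < v, right if both > v).
Walk from root:
  at 10: both 48 and 49 > 10, go right
  at 48: 48 <= 48 <= 49, this is the LCA
LCA = 48


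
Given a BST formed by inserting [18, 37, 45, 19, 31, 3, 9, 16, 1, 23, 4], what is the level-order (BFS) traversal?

Tree insertion order: [18, 37, 45, 19, 31, 3, 9, 16, 1, 23, 4]
Tree (level-order array): [18, 3, 37, 1, 9, 19, 45, None, None, 4, 16, None, 31, None, None, None, None, None, None, 23]
BFS from the root, enqueuing left then right child of each popped node:
  queue [18] -> pop 18, enqueue [3, 37], visited so far: [18]
  queue [3, 37] -> pop 3, enqueue [1, 9], visited so far: [18, 3]
  queue [37, 1, 9] -> pop 37, enqueue [19, 45], visited so far: [18, 3, 37]
  queue [1, 9, 19, 45] -> pop 1, enqueue [none], visited so far: [18, 3, 37, 1]
  queue [9, 19, 45] -> pop 9, enqueue [4, 16], visited so far: [18, 3, 37, 1, 9]
  queue [19, 45, 4, 16] -> pop 19, enqueue [31], visited so far: [18, 3, 37, 1, 9, 19]
  queue [45, 4, 16, 31] -> pop 45, enqueue [none], visited so far: [18, 3, 37, 1, 9, 19, 45]
  queue [4, 16, 31] -> pop 4, enqueue [none], visited so far: [18, 3, 37, 1, 9, 19, 45, 4]
  queue [16, 31] -> pop 16, enqueue [none], visited so far: [18, 3, 37, 1, 9, 19, 45, 4, 16]
  queue [31] -> pop 31, enqueue [23], visited so far: [18, 3, 37, 1, 9, 19, 45, 4, 16, 31]
  queue [23] -> pop 23, enqueue [none], visited so far: [18, 3, 37, 1, 9, 19, 45, 4, 16, 31, 23]
Result: [18, 3, 37, 1, 9, 19, 45, 4, 16, 31, 23]


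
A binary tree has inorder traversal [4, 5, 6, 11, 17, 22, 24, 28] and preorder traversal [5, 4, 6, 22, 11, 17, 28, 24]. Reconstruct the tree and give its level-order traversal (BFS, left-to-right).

Inorder:  [4, 5, 6, 11, 17, 22, 24, 28]
Preorder: [5, 4, 6, 22, 11, 17, 28, 24]
Algorithm: preorder visits root first, so consume preorder in order;
for each root, split the current inorder slice at that value into
left-subtree inorder and right-subtree inorder, then recurse.
Recursive splits:
  root=5; inorder splits into left=[4], right=[6, 11, 17, 22, 24, 28]
  root=4; inorder splits into left=[], right=[]
  root=6; inorder splits into left=[], right=[11, 17, 22, 24, 28]
  root=22; inorder splits into left=[11, 17], right=[24, 28]
  root=11; inorder splits into left=[], right=[17]
  root=17; inorder splits into left=[], right=[]
  root=28; inorder splits into left=[24], right=[]
  root=24; inorder splits into left=[], right=[]
Reconstructed level-order: [5, 4, 6, 22, 11, 28, 17, 24]


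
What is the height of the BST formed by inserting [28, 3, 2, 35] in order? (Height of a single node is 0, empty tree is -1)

Insertion order: [28, 3, 2, 35]
Tree (level-order array): [28, 3, 35, 2]
Compute height bottom-up (empty subtree = -1):
  height(2) = 1 + max(-1, -1) = 0
  height(3) = 1 + max(0, -1) = 1
  height(35) = 1 + max(-1, -1) = 0
  height(28) = 1 + max(1, 0) = 2
Height = 2


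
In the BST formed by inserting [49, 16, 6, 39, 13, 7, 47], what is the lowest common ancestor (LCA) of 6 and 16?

Tree insertion order: [49, 16, 6, 39, 13, 7, 47]
Tree (level-order array): [49, 16, None, 6, 39, None, 13, None, 47, 7]
In a BST, the LCA of p=6, q=16 is the first node v on the
root-to-leaf path with p <= v <= q (go left if both < v, right if both > v).
Walk from root:
  at 49: both 6 and 16 < 49, go left
  at 16: 6 <= 16 <= 16, this is the LCA
LCA = 16


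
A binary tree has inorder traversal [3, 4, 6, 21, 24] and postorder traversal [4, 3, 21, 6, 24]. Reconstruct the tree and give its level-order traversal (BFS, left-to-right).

Inorder:   [3, 4, 6, 21, 24]
Postorder: [4, 3, 21, 6, 24]
Algorithm: postorder visits root last, so walk postorder right-to-left;
each value is the root of the current inorder slice — split it at that
value, recurse on the right subtree first, then the left.
Recursive splits:
  root=24; inorder splits into left=[3, 4, 6, 21], right=[]
  root=6; inorder splits into left=[3, 4], right=[21]
  root=21; inorder splits into left=[], right=[]
  root=3; inorder splits into left=[], right=[4]
  root=4; inorder splits into left=[], right=[]
Reconstructed level-order: [24, 6, 3, 21, 4]


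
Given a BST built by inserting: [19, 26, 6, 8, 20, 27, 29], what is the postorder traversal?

Tree insertion order: [19, 26, 6, 8, 20, 27, 29]
Tree (level-order array): [19, 6, 26, None, 8, 20, 27, None, None, None, None, None, 29]
Postorder traversal: [8, 6, 20, 29, 27, 26, 19]


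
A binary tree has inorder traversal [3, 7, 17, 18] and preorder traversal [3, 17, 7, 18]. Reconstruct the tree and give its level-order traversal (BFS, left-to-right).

Inorder:  [3, 7, 17, 18]
Preorder: [3, 17, 7, 18]
Algorithm: preorder visits root first, so consume preorder in order;
for each root, split the current inorder slice at that value into
left-subtree inorder and right-subtree inorder, then recurse.
Recursive splits:
  root=3; inorder splits into left=[], right=[7, 17, 18]
  root=17; inorder splits into left=[7], right=[18]
  root=7; inorder splits into left=[], right=[]
  root=18; inorder splits into left=[], right=[]
Reconstructed level-order: [3, 17, 7, 18]


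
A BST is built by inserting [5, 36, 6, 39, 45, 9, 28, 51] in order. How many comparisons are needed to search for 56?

Search path for 56: 5 -> 36 -> 39 -> 45 -> 51
Found: False
Comparisons: 5


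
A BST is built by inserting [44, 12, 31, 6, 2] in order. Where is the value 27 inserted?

Starting tree (level order): [44, 12, None, 6, 31, 2]
Insertion path: 44 -> 12 -> 31
Result: insert 27 as left child of 31
Final tree (level order): [44, 12, None, 6, 31, 2, None, 27]


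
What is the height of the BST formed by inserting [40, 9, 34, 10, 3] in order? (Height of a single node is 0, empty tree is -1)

Insertion order: [40, 9, 34, 10, 3]
Tree (level-order array): [40, 9, None, 3, 34, None, None, 10]
Compute height bottom-up (empty subtree = -1):
  height(3) = 1 + max(-1, -1) = 0
  height(10) = 1 + max(-1, -1) = 0
  height(34) = 1 + max(0, -1) = 1
  height(9) = 1 + max(0, 1) = 2
  height(40) = 1 + max(2, -1) = 3
Height = 3


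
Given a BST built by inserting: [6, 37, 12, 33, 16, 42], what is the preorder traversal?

Tree insertion order: [6, 37, 12, 33, 16, 42]
Tree (level-order array): [6, None, 37, 12, 42, None, 33, None, None, 16]
Preorder traversal: [6, 37, 12, 33, 16, 42]


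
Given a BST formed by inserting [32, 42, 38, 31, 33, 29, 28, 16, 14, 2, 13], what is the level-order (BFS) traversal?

Tree insertion order: [32, 42, 38, 31, 33, 29, 28, 16, 14, 2, 13]
Tree (level-order array): [32, 31, 42, 29, None, 38, None, 28, None, 33, None, 16, None, None, None, 14, None, 2, None, None, 13]
BFS from the root, enqueuing left then right child of each popped node:
  queue [32] -> pop 32, enqueue [31, 42], visited so far: [32]
  queue [31, 42] -> pop 31, enqueue [29], visited so far: [32, 31]
  queue [42, 29] -> pop 42, enqueue [38], visited so far: [32, 31, 42]
  queue [29, 38] -> pop 29, enqueue [28], visited so far: [32, 31, 42, 29]
  queue [38, 28] -> pop 38, enqueue [33], visited so far: [32, 31, 42, 29, 38]
  queue [28, 33] -> pop 28, enqueue [16], visited so far: [32, 31, 42, 29, 38, 28]
  queue [33, 16] -> pop 33, enqueue [none], visited so far: [32, 31, 42, 29, 38, 28, 33]
  queue [16] -> pop 16, enqueue [14], visited so far: [32, 31, 42, 29, 38, 28, 33, 16]
  queue [14] -> pop 14, enqueue [2], visited so far: [32, 31, 42, 29, 38, 28, 33, 16, 14]
  queue [2] -> pop 2, enqueue [13], visited so far: [32, 31, 42, 29, 38, 28, 33, 16, 14, 2]
  queue [13] -> pop 13, enqueue [none], visited so far: [32, 31, 42, 29, 38, 28, 33, 16, 14, 2, 13]
Result: [32, 31, 42, 29, 38, 28, 33, 16, 14, 2, 13]


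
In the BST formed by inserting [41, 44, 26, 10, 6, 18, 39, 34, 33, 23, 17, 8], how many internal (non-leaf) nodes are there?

Tree built from: [41, 44, 26, 10, 6, 18, 39, 34, 33, 23, 17, 8]
Tree (level-order array): [41, 26, 44, 10, 39, None, None, 6, 18, 34, None, None, 8, 17, 23, 33]
Rule: An internal node has at least one child.
Per-node child counts:
  node 41: 2 child(ren)
  node 26: 2 child(ren)
  node 10: 2 child(ren)
  node 6: 1 child(ren)
  node 8: 0 child(ren)
  node 18: 2 child(ren)
  node 17: 0 child(ren)
  node 23: 0 child(ren)
  node 39: 1 child(ren)
  node 34: 1 child(ren)
  node 33: 0 child(ren)
  node 44: 0 child(ren)
Matching nodes: [41, 26, 10, 6, 18, 39, 34]
Count of internal (non-leaf) nodes: 7


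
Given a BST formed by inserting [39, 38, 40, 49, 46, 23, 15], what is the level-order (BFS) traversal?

Tree insertion order: [39, 38, 40, 49, 46, 23, 15]
Tree (level-order array): [39, 38, 40, 23, None, None, 49, 15, None, 46]
BFS from the root, enqueuing left then right child of each popped node:
  queue [39] -> pop 39, enqueue [38, 40], visited so far: [39]
  queue [38, 40] -> pop 38, enqueue [23], visited so far: [39, 38]
  queue [40, 23] -> pop 40, enqueue [49], visited so far: [39, 38, 40]
  queue [23, 49] -> pop 23, enqueue [15], visited so far: [39, 38, 40, 23]
  queue [49, 15] -> pop 49, enqueue [46], visited so far: [39, 38, 40, 23, 49]
  queue [15, 46] -> pop 15, enqueue [none], visited so far: [39, 38, 40, 23, 49, 15]
  queue [46] -> pop 46, enqueue [none], visited so far: [39, 38, 40, 23, 49, 15, 46]
Result: [39, 38, 40, 23, 49, 15, 46]


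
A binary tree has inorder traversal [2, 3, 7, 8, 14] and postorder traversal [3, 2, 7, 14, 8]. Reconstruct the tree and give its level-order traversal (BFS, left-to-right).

Inorder:   [2, 3, 7, 8, 14]
Postorder: [3, 2, 7, 14, 8]
Algorithm: postorder visits root last, so walk postorder right-to-left;
each value is the root of the current inorder slice — split it at that
value, recurse on the right subtree first, then the left.
Recursive splits:
  root=8; inorder splits into left=[2, 3, 7], right=[14]
  root=14; inorder splits into left=[], right=[]
  root=7; inorder splits into left=[2, 3], right=[]
  root=2; inorder splits into left=[], right=[3]
  root=3; inorder splits into left=[], right=[]
Reconstructed level-order: [8, 7, 14, 2, 3]


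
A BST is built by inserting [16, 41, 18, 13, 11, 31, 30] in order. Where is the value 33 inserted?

Starting tree (level order): [16, 13, 41, 11, None, 18, None, None, None, None, 31, 30]
Insertion path: 16 -> 41 -> 18 -> 31
Result: insert 33 as right child of 31
Final tree (level order): [16, 13, 41, 11, None, 18, None, None, None, None, 31, 30, 33]


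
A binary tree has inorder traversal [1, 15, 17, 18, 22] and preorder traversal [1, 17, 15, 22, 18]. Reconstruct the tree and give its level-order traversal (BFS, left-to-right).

Inorder:  [1, 15, 17, 18, 22]
Preorder: [1, 17, 15, 22, 18]
Algorithm: preorder visits root first, so consume preorder in order;
for each root, split the current inorder slice at that value into
left-subtree inorder and right-subtree inorder, then recurse.
Recursive splits:
  root=1; inorder splits into left=[], right=[15, 17, 18, 22]
  root=17; inorder splits into left=[15], right=[18, 22]
  root=15; inorder splits into left=[], right=[]
  root=22; inorder splits into left=[18], right=[]
  root=18; inorder splits into left=[], right=[]
Reconstructed level-order: [1, 17, 15, 22, 18]


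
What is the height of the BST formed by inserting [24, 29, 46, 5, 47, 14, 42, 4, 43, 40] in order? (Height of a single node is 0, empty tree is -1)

Insertion order: [24, 29, 46, 5, 47, 14, 42, 4, 43, 40]
Tree (level-order array): [24, 5, 29, 4, 14, None, 46, None, None, None, None, 42, 47, 40, 43]
Compute height bottom-up (empty subtree = -1):
  height(4) = 1 + max(-1, -1) = 0
  height(14) = 1 + max(-1, -1) = 0
  height(5) = 1 + max(0, 0) = 1
  height(40) = 1 + max(-1, -1) = 0
  height(43) = 1 + max(-1, -1) = 0
  height(42) = 1 + max(0, 0) = 1
  height(47) = 1 + max(-1, -1) = 0
  height(46) = 1 + max(1, 0) = 2
  height(29) = 1 + max(-1, 2) = 3
  height(24) = 1 + max(1, 3) = 4
Height = 4


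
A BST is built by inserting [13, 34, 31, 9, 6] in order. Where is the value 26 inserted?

Starting tree (level order): [13, 9, 34, 6, None, 31]
Insertion path: 13 -> 34 -> 31
Result: insert 26 as left child of 31
Final tree (level order): [13, 9, 34, 6, None, 31, None, None, None, 26]


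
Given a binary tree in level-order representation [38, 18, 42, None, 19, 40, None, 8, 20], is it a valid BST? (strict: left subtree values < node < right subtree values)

Level-order array: [38, 18, 42, None, 19, 40, None, 8, 20]
Validate using subtree bounds (lo, hi): at each node, require lo < value < hi,
then recurse left with hi=value and right with lo=value.
Preorder trace (stopping at first violation):
  at node 38 with bounds (-inf, +inf): OK
  at node 18 with bounds (-inf, 38): OK
  at node 19 with bounds (18, 38): OK
  at node 8 with bounds (18, 19): VIOLATION
Node 8 violates its bound: not (18 < 8 < 19).
Result: Not a valid BST


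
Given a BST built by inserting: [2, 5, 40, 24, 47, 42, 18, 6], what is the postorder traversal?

Tree insertion order: [2, 5, 40, 24, 47, 42, 18, 6]
Tree (level-order array): [2, None, 5, None, 40, 24, 47, 18, None, 42, None, 6]
Postorder traversal: [6, 18, 24, 42, 47, 40, 5, 2]


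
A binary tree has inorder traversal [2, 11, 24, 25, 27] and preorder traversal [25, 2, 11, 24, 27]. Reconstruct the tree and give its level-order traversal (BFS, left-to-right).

Inorder:  [2, 11, 24, 25, 27]
Preorder: [25, 2, 11, 24, 27]
Algorithm: preorder visits root first, so consume preorder in order;
for each root, split the current inorder slice at that value into
left-subtree inorder and right-subtree inorder, then recurse.
Recursive splits:
  root=25; inorder splits into left=[2, 11, 24], right=[27]
  root=2; inorder splits into left=[], right=[11, 24]
  root=11; inorder splits into left=[], right=[24]
  root=24; inorder splits into left=[], right=[]
  root=27; inorder splits into left=[], right=[]
Reconstructed level-order: [25, 2, 27, 11, 24]


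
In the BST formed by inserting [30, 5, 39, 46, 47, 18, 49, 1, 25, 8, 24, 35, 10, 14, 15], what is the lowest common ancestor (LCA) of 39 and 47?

Tree insertion order: [30, 5, 39, 46, 47, 18, 49, 1, 25, 8, 24, 35, 10, 14, 15]
Tree (level-order array): [30, 5, 39, 1, 18, 35, 46, None, None, 8, 25, None, None, None, 47, None, 10, 24, None, None, 49, None, 14, None, None, None, None, None, 15]
In a BST, the LCA of p=39, q=47 is the first node v on the
root-to-leaf path with p <= v <= q (go left if both < v, right if both > v).
Walk from root:
  at 30: both 39 and 47 > 30, go right
  at 39: 39 <= 39 <= 47, this is the LCA
LCA = 39


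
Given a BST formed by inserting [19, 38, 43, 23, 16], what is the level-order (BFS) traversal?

Tree insertion order: [19, 38, 43, 23, 16]
Tree (level-order array): [19, 16, 38, None, None, 23, 43]
BFS from the root, enqueuing left then right child of each popped node:
  queue [19] -> pop 19, enqueue [16, 38], visited so far: [19]
  queue [16, 38] -> pop 16, enqueue [none], visited so far: [19, 16]
  queue [38] -> pop 38, enqueue [23, 43], visited so far: [19, 16, 38]
  queue [23, 43] -> pop 23, enqueue [none], visited so far: [19, 16, 38, 23]
  queue [43] -> pop 43, enqueue [none], visited so far: [19, 16, 38, 23, 43]
Result: [19, 16, 38, 23, 43]


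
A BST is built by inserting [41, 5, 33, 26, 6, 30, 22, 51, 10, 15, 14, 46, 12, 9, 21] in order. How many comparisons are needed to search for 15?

Search path for 15: 41 -> 5 -> 33 -> 26 -> 6 -> 22 -> 10 -> 15
Found: True
Comparisons: 8


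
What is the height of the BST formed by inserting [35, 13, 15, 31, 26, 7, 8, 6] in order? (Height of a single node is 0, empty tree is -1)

Insertion order: [35, 13, 15, 31, 26, 7, 8, 6]
Tree (level-order array): [35, 13, None, 7, 15, 6, 8, None, 31, None, None, None, None, 26]
Compute height bottom-up (empty subtree = -1):
  height(6) = 1 + max(-1, -1) = 0
  height(8) = 1 + max(-1, -1) = 0
  height(7) = 1 + max(0, 0) = 1
  height(26) = 1 + max(-1, -1) = 0
  height(31) = 1 + max(0, -1) = 1
  height(15) = 1 + max(-1, 1) = 2
  height(13) = 1 + max(1, 2) = 3
  height(35) = 1 + max(3, -1) = 4
Height = 4


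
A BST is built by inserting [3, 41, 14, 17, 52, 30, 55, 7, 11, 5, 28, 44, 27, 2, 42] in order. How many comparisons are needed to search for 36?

Search path for 36: 3 -> 41 -> 14 -> 17 -> 30
Found: False
Comparisons: 5


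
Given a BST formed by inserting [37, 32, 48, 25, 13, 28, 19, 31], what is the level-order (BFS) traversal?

Tree insertion order: [37, 32, 48, 25, 13, 28, 19, 31]
Tree (level-order array): [37, 32, 48, 25, None, None, None, 13, 28, None, 19, None, 31]
BFS from the root, enqueuing left then right child of each popped node:
  queue [37] -> pop 37, enqueue [32, 48], visited so far: [37]
  queue [32, 48] -> pop 32, enqueue [25], visited so far: [37, 32]
  queue [48, 25] -> pop 48, enqueue [none], visited so far: [37, 32, 48]
  queue [25] -> pop 25, enqueue [13, 28], visited so far: [37, 32, 48, 25]
  queue [13, 28] -> pop 13, enqueue [19], visited so far: [37, 32, 48, 25, 13]
  queue [28, 19] -> pop 28, enqueue [31], visited so far: [37, 32, 48, 25, 13, 28]
  queue [19, 31] -> pop 19, enqueue [none], visited so far: [37, 32, 48, 25, 13, 28, 19]
  queue [31] -> pop 31, enqueue [none], visited so far: [37, 32, 48, 25, 13, 28, 19, 31]
Result: [37, 32, 48, 25, 13, 28, 19, 31]


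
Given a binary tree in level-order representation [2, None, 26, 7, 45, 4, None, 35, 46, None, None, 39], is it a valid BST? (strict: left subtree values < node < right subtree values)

Level-order array: [2, None, 26, 7, 45, 4, None, 35, 46, None, None, 39]
Validate using subtree bounds (lo, hi): at each node, require lo < value < hi,
then recurse left with hi=value and right with lo=value.
Preorder trace (stopping at first violation):
  at node 2 with bounds (-inf, +inf): OK
  at node 26 with bounds (2, +inf): OK
  at node 7 with bounds (2, 26): OK
  at node 4 with bounds (2, 7): OK
  at node 45 with bounds (26, +inf): OK
  at node 35 with bounds (26, 45): OK
  at node 39 with bounds (26, 35): VIOLATION
Node 39 violates its bound: not (26 < 39 < 35).
Result: Not a valid BST


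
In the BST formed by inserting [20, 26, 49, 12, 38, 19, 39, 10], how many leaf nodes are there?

Tree built from: [20, 26, 49, 12, 38, 19, 39, 10]
Tree (level-order array): [20, 12, 26, 10, 19, None, 49, None, None, None, None, 38, None, None, 39]
Rule: A leaf has 0 children.
Per-node child counts:
  node 20: 2 child(ren)
  node 12: 2 child(ren)
  node 10: 0 child(ren)
  node 19: 0 child(ren)
  node 26: 1 child(ren)
  node 49: 1 child(ren)
  node 38: 1 child(ren)
  node 39: 0 child(ren)
Matching nodes: [10, 19, 39]
Count of leaf nodes: 3


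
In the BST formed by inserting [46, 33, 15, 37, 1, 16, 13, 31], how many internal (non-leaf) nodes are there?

Tree built from: [46, 33, 15, 37, 1, 16, 13, 31]
Tree (level-order array): [46, 33, None, 15, 37, 1, 16, None, None, None, 13, None, 31]
Rule: An internal node has at least one child.
Per-node child counts:
  node 46: 1 child(ren)
  node 33: 2 child(ren)
  node 15: 2 child(ren)
  node 1: 1 child(ren)
  node 13: 0 child(ren)
  node 16: 1 child(ren)
  node 31: 0 child(ren)
  node 37: 0 child(ren)
Matching nodes: [46, 33, 15, 1, 16]
Count of internal (non-leaf) nodes: 5


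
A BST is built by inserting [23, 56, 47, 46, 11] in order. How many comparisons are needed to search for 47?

Search path for 47: 23 -> 56 -> 47
Found: True
Comparisons: 3


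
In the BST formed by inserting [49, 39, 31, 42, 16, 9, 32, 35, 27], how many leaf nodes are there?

Tree built from: [49, 39, 31, 42, 16, 9, 32, 35, 27]
Tree (level-order array): [49, 39, None, 31, 42, 16, 32, None, None, 9, 27, None, 35]
Rule: A leaf has 0 children.
Per-node child counts:
  node 49: 1 child(ren)
  node 39: 2 child(ren)
  node 31: 2 child(ren)
  node 16: 2 child(ren)
  node 9: 0 child(ren)
  node 27: 0 child(ren)
  node 32: 1 child(ren)
  node 35: 0 child(ren)
  node 42: 0 child(ren)
Matching nodes: [9, 27, 35, 42]
Count of leaf nodes: 4


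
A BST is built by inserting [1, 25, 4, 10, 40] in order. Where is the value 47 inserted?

Starting tree (level order): [1, None, 25, 4, 40, None, 10]
Insertion path: 1 -> 25 -> 40
Result: insert 47 as right child of 40
Final tree (level order): [1, None, 25, 4, 40, None, 10, None, 47]


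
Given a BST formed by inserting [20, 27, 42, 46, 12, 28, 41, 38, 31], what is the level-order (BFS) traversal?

Tree insertion order: [20, 27, 42, 46, 12, 28, 41, 38, 31]
Tree (level-order array): [20, 12, 27, None, None, None, 42, 28, 46, None, 41, None, None, 38, None, 31]
BFS from the root, enqueuing left then right child of each popped node:
  queue [20] -> pop 20, enqueue [12, 27], visited so far: [20]
  queue [12, 27] -> pop 12, enqueue [none], visited so far: [20, 12]
  queue [27] -> pop 27, enqueue [42], visited so far: [20, 12, 27]
  queue [42] -> pop 42, enqueue [28, 46], visited so far: [20, 12, 27, 42]
  queue [28, 46] -> pop 28, enqueue [41], visited so far: [20, 12, 27, 42, 28]
  queue [46, 41] -> pop 46, enqueue [none], visited so far: [20, 12, 27, 42, 28, 46]
  queue [41] -> pop 41, enqueue [38], visited so far: [20, 12, 27, 42, 28, 46, 41]
  queue [38] -> pop 38, enqueue [31], visited so far: [20, 12, 27, 42, 28, 46, 41, 38]
  queue [31] -> pop 31, enqueue [none], visited so far: [20, 12, 27, 42, 28, 46, 41, 38, 31]
Result: [20, 12, 27, 42, 28, 46, 41, 38, 31]


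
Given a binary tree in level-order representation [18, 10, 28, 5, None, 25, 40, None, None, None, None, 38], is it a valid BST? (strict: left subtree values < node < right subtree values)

Level-order array: [18, 10, 28, 5, None, 25, 40, None, None, None, None, 38]
Validate using subtree bounds (lo, hi): at each node, require lo < value < hi,
then recurse left with hi=value and right with lo=value.
Preorder trace (stopping at first violation):
  at node 18 with bounds (-inf, +inf): OK
  at node 10 with bounds (-inf, 18): OK
  at node 5 with bounds (-inf, 10): OK
  at node 28 with bounds (18, +inf): OK
  at node 25 with bounds (18, 28): OK
  at node 40 with bounds (28, +inf): OK
  at node 38 with bounds (28, 40): OK
No violation found at any node.
Result: Valid BST


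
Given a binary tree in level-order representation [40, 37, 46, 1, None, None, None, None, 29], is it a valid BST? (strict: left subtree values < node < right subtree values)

Level-order array: [40, 37, 46, 1, None, None, None, None, 29]
Validate using subtree bounds (lo, hi): at each node, require lo < value < hi,
then recurse left with hi=value and right with lo=value.
Preorder trace (stopping at first violation):
  at node 40 with bounds (-inf, +inf): OK
  at node 37 with bounds (-inf, 40): OK
  at node 1 with bounds (-inf, 37): OK
  at node 29 with bounds (1, 37): OK
  at node 46 with bounds (40, +inf): OK
No violation found at any node.
Result: Valid BST


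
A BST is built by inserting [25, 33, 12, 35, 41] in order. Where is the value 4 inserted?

Starting tree (level order): [25, 12, 33, None, None, None, 35, None, 41]
Insertion path: 25 -> 12
Result: insert 4 as left child of 12
Final tree (level order): [25, 12, 33, 4, None, None, 35, None, None, None, 41]


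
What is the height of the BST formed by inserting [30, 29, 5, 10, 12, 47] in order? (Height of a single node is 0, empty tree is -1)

Insertion order: [30, 29, 5, 10, 12, 47]
Tree (level-order array): [30, 29, 47, 5, None, None, None, None, 10, None, 12]
Compute height bottom-up (empty subtree = -1):
  height(12) = 1 + max(-1, -1) = 0
  height(10) = 1 + max(-1, 0) = 1
  height(5) = 1 + max(-1, 1) = 2
  height(29) = 1 + max(2, -1) = 3
  height(47) = 1 + max(-1, -1) = 0
  height(30) = 1 + max(3, 0) = 4
Height = 4


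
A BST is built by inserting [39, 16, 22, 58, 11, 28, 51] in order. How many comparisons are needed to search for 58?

Search path for 58: 39 -> 58
Found: True
Comparisons: 2


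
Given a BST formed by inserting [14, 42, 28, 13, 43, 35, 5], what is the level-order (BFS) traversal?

Tree insertion order: [14, 42, 28, 13, 43, 35, 5]
Tree (level-order array): [14, 13, 42, 5, None, 28, 43, None, None, None, 35]
BFS from the root, enqueuing left then right child of each popped node:
  queue [14] -> pop 14, enqueue [13, 42], visited so far: [14]
  queue [13, 42] -> pop 13, enqueue [5], visited so far: [14, 13]
  queue [42, 5] -> pop 42, enqueue [28, 43], visited so far: [14, 13, 42]
  queue [5, 28, 43] -> pop 5, enqueue [none], visited so far: [14, 13, 42, 5]
  queue [28, 43] -> pop 28, enqueue [35], visited so far: [14, 13, 42, 5, 28]
  queue [43, 35] -> pop 43, enqueue [none], visited so far: [14, 13, 42, 5, 28, 43]
  queue [35] -> pop 35, enqueue [none], visited so far: [14, 13, 42, 5, 28, 43, 35]
Result: [14, 13, 42, 5, 28, 43, 35]


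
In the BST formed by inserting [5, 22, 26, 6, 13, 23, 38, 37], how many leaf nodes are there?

Tree built from: [5, 22, 26, 6, 13, 23, 38, 37]
Tree (level-order array): [5, None, 22, 6, 26, None, 13, 23, 38, None, None, None, None, 37]
Rule: A leaf has 0 children.
Per-node child counts:
  node 5: 1 child(ren)
  node 22: 2 child(ren)
  node 6: 1 child(ren)
  node 13: 0 child(ren)
  node 26: 2 child(ren)
  node 23: 0 child(ren)
  node 38: 1 child(ren)
  node 37: 0 child(ren)
Matching nodes: [13, 23, 37]
Count of leaf nodes: 3


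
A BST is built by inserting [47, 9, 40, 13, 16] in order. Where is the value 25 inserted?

Starting tree (level order): [47, 9, None, None, 40, 13, None, None, 16]
Insertion path: 47 -> 9 -> 40 -> 13 -> 16
Result: insert 25 as right child of 16
Final tree (level order): [47, 9, None, None, 40, 13, None, None, 16, None, 25]


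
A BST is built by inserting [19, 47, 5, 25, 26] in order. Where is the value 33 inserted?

Starting tree (level order): [19, 5, 47, None, None, 25, None, None, 26]
Insertion path: 19 -> 47 -> 25 -> 26
Result: insert 33 as right child of 26
Final tree (level order): [19, 5, 47, None, None, 25, None, None, 26, None, 33]


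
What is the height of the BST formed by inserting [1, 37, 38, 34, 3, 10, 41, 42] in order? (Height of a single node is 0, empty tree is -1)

Insertion order: [1, 37, 38, 34, 3, 10, 41, 42]
Tree (level-order array): [1, None, 37, 34, 38, 3, None, None, 41, None, 10, None, 42]
Compute height bottom-up (empty subtree = -1):
  height(10) = 1 + max(-1, -1) = 0
  height(3) = 1 + max(-1, 0) = 1
  height(34) = 1 + max(1, -1) = 2
  height(42) = 1 + max(-1, -1) = 0
  height(41) = 1 + max(-1, 0) = 1
  height(38) = 1 + max(-1, 1) = 2
  height(37) = 1 + max(2, 2) = 3
  height(1) = 1 + max(-1, 3) = 4
Height = 4


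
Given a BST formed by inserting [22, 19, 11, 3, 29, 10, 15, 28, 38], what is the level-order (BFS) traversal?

Tree insertion order: [22, 19, 11, 3, 29, 10, 15, 28, 38]
Tree (level-order array): [22, 19, 29, 11, None, 28, 38, 3, 15, None, None, None, None, None, 10]
BFS from the root, enqueuing left then right child of each popped node:
  queue [22] -> pop 22, enqueue [19, 29], visited so far: [22]
  queue [19, 29] -> pop 19, enqueue [11], visited so far: [22, 19]
  queue [29, 11] -> pop 29, enqueue [28, 38], visited so far: [22, 19, 29]
  queue [11, 28, 38] -> pop 11, enqueue [3, 15], visited so far: [22, 19, 29, 11]
  queue [28, 38, 3, 15] -> pop 28, enqueue [none], visited so far: [22, 19, 29, 11, 28]
  queue [38, 3, 15] -> pop 38, enqueue [none], visited so far: [22, 19, 29, 11, 28, 38]
  queue [3, 15] -> pop 3, enqueue [10], visited so far: [22, 19, 29, 11, 28, 38, 3]
  queue [15, 10] -> pop 15, enqueue [none], visited so far: [22, 19, 29, 11, 28, 38, 3, 15]
  queue [10] -> pop 10, enqueue [none], visited so far: [22, 19, 29, 11, 28, 38, 3, 15, 10]
Result: [22, 19, 29, 11, 28, 38, 3, 15, 10]


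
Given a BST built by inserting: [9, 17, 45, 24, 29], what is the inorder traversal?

Tree insertion order: [9, 17, 45, 24, 29]
Tree (level-order array): [9, None, 17, None, 45, 24, None, None, 29]
Inorder traversal: [9, 17, 24, 29, 45]


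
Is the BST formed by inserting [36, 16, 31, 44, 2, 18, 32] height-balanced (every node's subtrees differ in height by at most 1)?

Tree (level-order array): [36, 16, 44, 2, 31, None, None, None, None, 18, 32]
Definition: a tree is height-balanced if, at every node, |h(left) - h(right)| <= 1 (empty subtree has height -1).
Bottom-up per-node check:
  node 2: h_left=-1, h_right=-1, diff=0 [OK], height=0
  node 18: h_left=-1, h_right=-1, diff=0 [OK], height=0
  node 32: h_left=-1, h_right=-1, diff=0 [OK], height=0
  node 31: h_left=0, h_right=0, diff=0 [OK], height=1
  node 16: h_left=0, h_right=1, diff=1 [OK], height=2
  node 44: h_left=-1, h_right=-1, diff=0 [OK], height=0
  node 36: h_left=2, h_right=0, diff=2 [FAIL (|2-0|=2 > 1)], height=3
Node 36 violates the condition: |2 - 0| = 2 > 1.
Result: Not balanced


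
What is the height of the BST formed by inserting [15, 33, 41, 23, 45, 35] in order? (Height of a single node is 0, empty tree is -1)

Insertion order: [15, 33, 41, 23, 45, 35]
Tree (level-order array): [15, None, 33, 23, 41, None, None, 35, 45]
Compute height bottom-up (empty subtree = -1):
  height(23) = 1 + max(-1, -1) = 0
  height(35) = 1 + max(-1, -1) = 0
  height(45) = 1 + max(-1, -1) = 0
  height(41) = 1 + max(0, 0) = 1
  height(33) = 1 + max(0, 1) = 2
  height(15) = 1 + max(-1, 2) = 3
Height = 3


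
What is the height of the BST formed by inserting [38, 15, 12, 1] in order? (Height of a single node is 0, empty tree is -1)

Insertion order: [38, 15, 12, 1]
Tree (level-order array): [38, 15, None, 12, None, 1]
Compute height bottom-up (empty subtree = -1):
  height(1) = 1 + max(-1, -1) = 0
  height(12) = 1 + max(0, -1) = 1
  height(15) = 1 + max(1, -1) = 2
  height(38) = 1 + max(2, -1) = 3
Height = 3


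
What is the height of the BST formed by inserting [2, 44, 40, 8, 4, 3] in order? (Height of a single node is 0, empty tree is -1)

Insertion order: [2, 44, 40, 8, 4, 3]
Tree (level-order array): [2, None, 44, 40, None, 8, None, 4, None, 3]
Compute height bottom-up (empty subtree = -1):
  height(3) = 1 + max(-1, -1) = 0
  height(4) = 1 + max(0, -1) = 1
  height(8) = 1 + max(1, -1) = 2
  height(40) = 1 + max(2, -1) = 3
  height(44) = 1 + max(3, -1) = 4
  height(2) = 1 + max(-1, 4) = 5
Height = 5


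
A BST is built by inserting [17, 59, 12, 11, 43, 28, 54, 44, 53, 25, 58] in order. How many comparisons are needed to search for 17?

Search path for 17: 17
Found: True
Comparisons: 1


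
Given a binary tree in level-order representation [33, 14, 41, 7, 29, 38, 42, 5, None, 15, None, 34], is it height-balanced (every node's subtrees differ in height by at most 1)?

Tree (level-order array): [33, 14, 41, 7, 29, 38, 42, 5, None, 15, None, 34]
Definition: a tree is height-balanced if, at every node, |h(left) - h(right)| <= 1 (empty subtree has height -1).
Bottom-up per-node check:
  node 5: h_left=-1, h_right=-1, diff=0 [OK], height=0
  node 7: h_left=0, h_right=-1, diff=1 [OK], height=1
  node 15: h_left=-1, h_right=-1, diff=0 [OK], height=0
  node 29: h_left=0, h_right=-1, diff=1 [OK], height=1
  node 14: h_left=1, h_right=1, diff=0 [OK], height=2
  node 34: h_left=-1, h_right=-1, diff=0 [OK], height=0
  node 38: h_left=0, h_right=-1, diff=1 [OK], height=1
  node 42: h_left=-1, h_right=-1, diff=0 [OK], height=0
  node 41: h_left=1, h_right=0, diff=1 [OK], height=2
  node 33: h_left=2, h_right=2, diff=0 [OK], height=3
All nodes satisfy the balance condition.
Result: Balanced


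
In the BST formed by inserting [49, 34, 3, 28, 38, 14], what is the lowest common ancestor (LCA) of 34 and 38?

Tree insertion order: [49, 34, 3, 28, 38, 14]
Tree (level-order array): [49, 34, None, 3, 38, None, 28, None, None, 14]
In a BST, the LCA of p=34, q=38 is the first node v on the
root-to-leaf path with p <= v <= q (go left if both < v, right if both > v).
Walk from root:
  at 49: both 34 and 38 < 49, go left
  at 34: 34 <= 34 <= 38, this is the LCA
LCA = 34


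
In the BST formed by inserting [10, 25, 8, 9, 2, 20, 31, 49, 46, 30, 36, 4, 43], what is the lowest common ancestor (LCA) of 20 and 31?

Tree insertion order: [10, 25, 8, 9, 2, 20, 31, 49, 46, 30, 36, 4, 43]
Tree (level-order array): [10, 8, 25, 2, 9, 20, 31, None, 4, None, None, None, None, 30, 49, None, None, None, None, 46, None, 36, None, None, 43]
In a BST, the LCA of p=20, q=31 is the first node v on the
root-to-leaf path with p <= v <= q (go left if both < v, right if both > v).
Walk from root:
  at 10: both 20 and 31 > 10, go right
  at 25: 20 <= 25 <= 31, this is the LCA
LCA = 25


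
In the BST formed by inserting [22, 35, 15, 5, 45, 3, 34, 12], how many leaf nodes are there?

Tree built from: [22, 35, 15, 5, 45, 3, 34, 12]
Tree (level-order array): [22, 15, 35, 5, None, 34, 45, 3, 12]
Rule: A leaf has 0 children.
Per-node child counts:
  node 22: 2 child(ren)
  node 15: 1 child(ren)
  node 5: 2 child(ren)
  node 3: 0 child(ren)
  node 12: 0 child(ren)
  node 35: 2 child(ren)
  node 34: 0 child(ren)
  node 45: 0 child(ren)
Matching nodes: [3, 12, 34, 45]
Count of leaf nodes: 4


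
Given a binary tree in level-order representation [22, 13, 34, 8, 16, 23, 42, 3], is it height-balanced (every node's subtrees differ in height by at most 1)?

Tree (level-order array): [22, 13, 34, 8, 16, 23, 42, 3]
Definition: a tree is height-balanced if, at every node, |h(left) - h(right)| <= 1 (empty subtree has height -1).
Bottom-up per-node check:
  node 3: h_left=-1, h_right=-1, diff=0 [OK], height=0
  node 8: h_left=0, h_right=-1, diff=1 [OK], height=1
  node 16: h_left=-1, h_right=-1, diff=0 [OK], height=0
  node 13: h_left=1, h_right=0, diff=1 [OK], height=2
  node 23: h_left=-1, h_right=-1, diff=0 [OK], height=0
  node 42: h_left=-1, h_right=-1, diff=0 [OK], height=0
  node 34: h_left=0, h_right=0, diff=0 [OK], height=1
  node 22: h_left=2, h_right=1, diff=1 [OK], height=3
All nodes satisfy the balance condition.
Result: Balanced


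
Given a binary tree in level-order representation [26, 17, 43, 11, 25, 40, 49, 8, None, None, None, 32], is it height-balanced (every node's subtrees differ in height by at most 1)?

Tree (level-order array): [26, 17, 43, 11, 25, 40, 49, 8, None, None, None, 32]
Definition: a tree is height-balanced if, at every node, |h(left) - h(right)| <= 1 (empty subtree has height -1).
Bottom-up per-node check:
  node 8: h_left=-1, h_right=-1, diff=0 [OK], height=0
  node 11: h_left=0, h_right=-1, diff=1 [OK], height=1
  node 25: h_left=-1, h_right=-1, diff=0 [OK], height=0
  node 17: h_left=1, h_right=0, diff=1 [OK], height=2
  node 32: h_left=-1, h_right=-1, diff=0 [OK], height=0
  node 40: h_left=0, h_right=-1, diff=1 [OK], height=1
  node 49: h_left=-1, h_right=-1, diff=0 [OK], height=0
  node 43: h_left=1, h_right=0, diff=1 [OK], height=2
  node 26: h_left=2, h_right=2, diff=0 [OK], height=3
All nodes satisfy the balance condition.
Result: Balanced


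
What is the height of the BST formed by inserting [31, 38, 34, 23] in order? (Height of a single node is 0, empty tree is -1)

Insertion order: [31, 38, 34, 23]
Tree (level-order array): [31, 23, 38, None, None, 34]
Compute height bottom-up (empty subtree = -1):
  height(23) = 1 + max(-1, -1) = 0
  height(34) = 1 + max(-1, -1) = 0
  height(38) = 1 + max(0, -1) = 1
  height(31) = 1 + max(0, 1) = 2
Height = 2


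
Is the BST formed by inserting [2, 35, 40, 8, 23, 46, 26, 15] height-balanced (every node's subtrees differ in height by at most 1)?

Tree (level-order array): [2, None, 35, 8, 40, None, 23, None, 46, 15, 26]
Definition: a tree is height-balanced if, at every node, |h(left) - h(right)| <= 1 (empty subtree has height -1).
Bottom-up per-node check:
  node 15: h_left=-1, h_right=-1, diff=0 [OK], height=0
  node 26: h_left=-1, h_right=-1, diff=0 [OK], height=0
  node 23: h_left=0, h_right=0, diff=0 [OK], height=1
  node 8: h_left=-1, h_right=1, diff=2 [FAIL (|-1-1|=2 > 1)], height=2
  node 46: h_left=-1, h_right=-1, diff=0 [OK], height=0
  node 40: h_left=-1, h_right=0, diff=1 [OK], height=1
  node 35: h_left=2, h_right=1, diff=1 [OK], height=3
  node 2: h_left=-1, h_right=3, diff=4 [FAIL (|-1-3|=4 > 1)], height=4
Node 8 violates the condition: |-1 - 1| = 2 > 1.
Result: Not balanced


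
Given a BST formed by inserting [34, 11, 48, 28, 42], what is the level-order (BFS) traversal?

Tree insertion order: [34, 11, 48, 28, 42]
Tree (level-order array): [34, 11, 48, None, 28, 42]
BFS from the root, enqueuing left then right child of each popped node:
  queue [34] -> pop 34, enqueue [11, 48], visited so far: [34]
  queue [11, 48] -> pop 11, enqueue [28], visited so far: [34, 11]
  queue [48, 28] -> pop 48, enqueue [42], visited so far: [34, 11, 48]
  queue [28, 42] -> pop 28, enqueue [none], visited so far: [34, 11, 48, 28]
  queue [42] -> pop 42, enqueue [none], visited so far: [34, 11, 48, 28, 42]
Result: [34, 11, 48, 28, 42]


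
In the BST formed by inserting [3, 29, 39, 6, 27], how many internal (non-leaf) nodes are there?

Tree built from: [3, 29, 39, 6, 27]
Tree (level-order array): [3, None, 29, 6, 39, None, 27]
Rule: An internal node has at least one child.
Per-node child counts:
  node 3: 1 child(ren)
  node 29: 2 child(ren)
  node 6: 1 child(ren)
  node 27: 0 child(ren)
  node 39: 0 child(ren)
Matching nodes: [3, 29, 6]
Count of internal (non-leaf) nodes: 3


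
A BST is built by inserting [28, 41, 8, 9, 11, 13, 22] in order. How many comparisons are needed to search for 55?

Search path for 55: 28 -> 41
Found: False
Comparisons: 2


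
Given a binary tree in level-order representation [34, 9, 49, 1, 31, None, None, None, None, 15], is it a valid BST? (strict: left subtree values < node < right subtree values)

Level-order array: [34, 9, 49, 1, 31, None, None, None, None, 15]
Validate using subtree bounds (lo, hi): at each node, require lo < value < hi,
then recurse left with hi=value and right with lo=value.
Preorder trace (stopping at first violation):
  at node 34 with bounds (-inf, +inf): OK
  at node 9 with bounds (-inf, 34): OK
  at node 1 with bounds (-inf, 9): OK
  at node 31 with bounds (9, 34): OK
  at node 15 with bounds (9, 31): OK
  at node 49 with bounds (34, +inf): OK
No violation found at any node.
Result: Valid BST


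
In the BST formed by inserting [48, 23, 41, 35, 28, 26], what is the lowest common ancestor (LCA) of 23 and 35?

Tree insertion order: [48, 23, 41, 35, 28, 26]
Tree (level-order array): [48, 23, None, None, 41, 35, None, 28, None, 26]
In a BST, the LCA of p=23, q=35 is the first node v on the
root-to-leaf path with p <= v <= q (go left if both < v, right if both > v).
Walk from root:
  at 48: both 23 and 35 < 48, go left
  at 23: 23 <= 23 <= 35, this is the LCA
LCA = 23
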